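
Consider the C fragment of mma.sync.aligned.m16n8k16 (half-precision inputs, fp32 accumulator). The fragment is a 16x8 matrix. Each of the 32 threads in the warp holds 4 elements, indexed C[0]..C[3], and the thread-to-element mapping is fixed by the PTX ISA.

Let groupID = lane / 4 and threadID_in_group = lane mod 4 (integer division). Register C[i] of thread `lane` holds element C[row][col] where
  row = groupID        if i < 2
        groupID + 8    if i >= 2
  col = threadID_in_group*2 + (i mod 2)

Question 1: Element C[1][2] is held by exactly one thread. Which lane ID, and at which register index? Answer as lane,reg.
5,0

r:1=>grp=1,rB=0  c:2=>tig=1,lo=0
L=1*4+1=5  i=0*2+0=0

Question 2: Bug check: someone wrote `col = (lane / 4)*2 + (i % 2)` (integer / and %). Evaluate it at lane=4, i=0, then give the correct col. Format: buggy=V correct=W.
buggy=2 correct=0

`(lane / 4)*2 + (i % 2)`[4,0]⇒2
lane 4: gr=1 (4/4), th=0 (4%4)
i=0: r=1+0=1, c=0*2+0=0
col: 2 vs 0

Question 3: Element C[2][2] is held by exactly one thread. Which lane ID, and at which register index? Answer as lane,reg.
9,0

r:2=>grp=2,rB=0  c:2=>tig=1,lo=0
L=2*4+1=9  i=0*2+0=0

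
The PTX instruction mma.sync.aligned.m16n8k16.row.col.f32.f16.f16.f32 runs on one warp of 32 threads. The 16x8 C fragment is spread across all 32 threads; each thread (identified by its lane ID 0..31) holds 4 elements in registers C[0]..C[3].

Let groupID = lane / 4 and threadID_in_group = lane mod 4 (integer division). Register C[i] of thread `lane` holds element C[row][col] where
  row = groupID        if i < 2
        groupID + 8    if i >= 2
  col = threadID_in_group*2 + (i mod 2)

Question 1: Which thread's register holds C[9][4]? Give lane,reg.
6,2

r=9→G=1,rhi=1  c=4→T=2,p=0
L=1*4+2=6  i=1*2+0=2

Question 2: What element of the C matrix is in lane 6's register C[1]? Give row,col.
lane 6⇒6/4=1, 6 mod 4=2
i=1  r:1+0⇒1  c:2·2+1⇒5

1,5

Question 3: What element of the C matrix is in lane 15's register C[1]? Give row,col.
3,7

15: g=3,t=3
[1] (3+0,3*2+1) = (3,7)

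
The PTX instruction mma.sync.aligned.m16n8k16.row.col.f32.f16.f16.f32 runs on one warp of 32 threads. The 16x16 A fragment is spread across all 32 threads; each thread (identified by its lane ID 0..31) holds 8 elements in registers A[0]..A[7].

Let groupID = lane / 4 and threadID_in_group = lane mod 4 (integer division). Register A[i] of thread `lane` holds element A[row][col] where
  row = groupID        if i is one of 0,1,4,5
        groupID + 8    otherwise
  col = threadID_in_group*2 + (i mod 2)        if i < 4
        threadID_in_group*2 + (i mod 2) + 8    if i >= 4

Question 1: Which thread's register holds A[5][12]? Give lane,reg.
22,4

r=5→G=5,rhi=0  c=12→chi=1,T=2,p=0
L=5*4+2=22  i=1*4+0*2+0=4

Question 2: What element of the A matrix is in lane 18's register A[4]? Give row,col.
4,12

lane 18->18/4=4, 18 mod 4=2
i=4  r:4+0->4  c:2·2+0+8->12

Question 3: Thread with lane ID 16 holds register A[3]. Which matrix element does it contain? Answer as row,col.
lane 16->16/4=4, 16 mod 4=0
i=3  r:4+8->12  c:2·0+1+0->1

12,1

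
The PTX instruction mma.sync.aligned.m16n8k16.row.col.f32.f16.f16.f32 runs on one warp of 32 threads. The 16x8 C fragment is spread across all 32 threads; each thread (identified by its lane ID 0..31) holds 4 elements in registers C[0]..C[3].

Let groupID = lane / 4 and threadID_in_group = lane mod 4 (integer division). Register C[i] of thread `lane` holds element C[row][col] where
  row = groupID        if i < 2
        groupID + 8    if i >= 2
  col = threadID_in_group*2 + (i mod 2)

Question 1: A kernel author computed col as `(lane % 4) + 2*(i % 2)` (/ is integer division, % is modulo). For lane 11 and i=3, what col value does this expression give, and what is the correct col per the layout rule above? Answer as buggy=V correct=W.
`(lane % 4) + 2*(i % 2)`[11,3]→5
lane 11: G=2 (11/4), T=3 (11%4)
i=3: r=2+8=10, c=3*2+1=7
col: 5 vs 7

buggy=5 correct=7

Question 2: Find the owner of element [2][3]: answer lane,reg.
r=2→G=2,rhi=0  c=3→T=1,p=1
L=2*4+1=9  i=0*2+1=1

9,1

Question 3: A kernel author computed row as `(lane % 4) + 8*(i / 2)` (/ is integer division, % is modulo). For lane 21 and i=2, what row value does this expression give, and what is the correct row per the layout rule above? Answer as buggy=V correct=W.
`(lane % 4) + 8*(i / 2)`[21,2]->9
L=21->g=21>>2=5, t=21&3=1
[2]->row 5+8=13  col 1·2+0=2
row: 9 vs 13

buggy=9 correct=13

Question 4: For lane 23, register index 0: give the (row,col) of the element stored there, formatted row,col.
5,6

23: g=5,t=3
[0] (5+0,3*2+0) = (5,6)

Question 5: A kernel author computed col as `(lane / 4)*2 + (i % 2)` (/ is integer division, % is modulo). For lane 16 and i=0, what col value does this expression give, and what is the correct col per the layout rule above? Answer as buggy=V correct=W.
`(lane / 4)*2 + (i % 2)`[16,0]=>8
16: grp=4,tig=0
[0] (4+0,0*2+0) = (4,0)
col: 8 vs 0

buggy=8 correct=0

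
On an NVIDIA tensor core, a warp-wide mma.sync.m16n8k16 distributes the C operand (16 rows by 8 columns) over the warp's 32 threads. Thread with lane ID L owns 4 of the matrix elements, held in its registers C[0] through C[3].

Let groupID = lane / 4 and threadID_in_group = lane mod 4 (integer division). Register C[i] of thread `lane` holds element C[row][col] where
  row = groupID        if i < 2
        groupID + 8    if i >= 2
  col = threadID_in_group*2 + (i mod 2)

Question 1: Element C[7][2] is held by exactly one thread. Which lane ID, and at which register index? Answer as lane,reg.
29,0

r=7⇒gr=7,Rb=0  c=2⇒th=1,odd=0
L=7*4+1=29  i=0*2+0=0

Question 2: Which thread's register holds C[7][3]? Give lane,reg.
29,1

r=7⇒gr=7,Rb=0  c=3⇒th=1,odd=1
L=7*4+1=29  i=0*2+1=1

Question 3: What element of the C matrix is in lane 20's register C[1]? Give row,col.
lane 20=>20/4=5, 20 mod 4=0
i=1  r:5+0=>5  c:2·0+1=>1

5,1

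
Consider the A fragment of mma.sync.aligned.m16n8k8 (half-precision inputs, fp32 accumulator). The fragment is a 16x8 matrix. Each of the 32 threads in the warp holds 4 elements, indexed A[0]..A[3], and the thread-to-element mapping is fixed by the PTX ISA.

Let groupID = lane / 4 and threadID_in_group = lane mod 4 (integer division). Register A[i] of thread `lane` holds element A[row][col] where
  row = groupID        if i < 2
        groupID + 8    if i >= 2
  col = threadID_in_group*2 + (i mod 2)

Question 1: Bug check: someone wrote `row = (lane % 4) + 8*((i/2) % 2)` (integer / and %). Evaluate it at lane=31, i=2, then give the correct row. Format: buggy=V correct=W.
buggy=11 correct=15

`(lane % 4) + 8*((i/2) % 2)`[31,2]=>11
L=31=>grp=31>>2=7, tig=31&3=3
[2]=>row 7+8=15  col 3·2+0=6
row: 11 vs 15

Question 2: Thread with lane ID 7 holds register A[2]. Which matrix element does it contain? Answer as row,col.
9,6

L=7→G=7>>2=1, T=7&3=3
[2]→row 1+8=9  col 3·2+0=6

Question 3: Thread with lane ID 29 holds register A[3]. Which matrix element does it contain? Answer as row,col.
15,3

lane 29: g=7 (29/4), t=1 (29%4)
i=3: r=7+8=15, c=1*2+1=3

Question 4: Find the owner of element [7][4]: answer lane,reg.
30,0

r: 7->gid=7,r8=0  c: 4->tid=2,i&1=0
L=7*4+2=30  i=0*2+0=0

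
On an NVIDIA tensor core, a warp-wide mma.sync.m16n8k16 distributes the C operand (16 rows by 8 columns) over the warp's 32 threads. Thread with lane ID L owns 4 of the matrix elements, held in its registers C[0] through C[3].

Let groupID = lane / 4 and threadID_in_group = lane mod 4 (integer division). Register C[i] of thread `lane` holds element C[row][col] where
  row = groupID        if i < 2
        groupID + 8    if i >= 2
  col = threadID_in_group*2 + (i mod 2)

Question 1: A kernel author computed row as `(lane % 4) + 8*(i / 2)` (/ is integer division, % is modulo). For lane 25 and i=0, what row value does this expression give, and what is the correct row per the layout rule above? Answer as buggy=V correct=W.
`(lane % 4) + 8*(i / 2)`[25,0]→1
25: G=6,T=1
[0] (6+0,1*2+0) = (6,2)
row: 1 vs 6

buggy=1 correct=6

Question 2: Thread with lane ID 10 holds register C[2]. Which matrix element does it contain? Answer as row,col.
10: gr=2,th=2
[2] (2+8,2*2+0) = (10,4)

10,4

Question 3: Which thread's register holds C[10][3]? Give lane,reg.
r=10→G=2,rhi=1  c=3→T=1,p=1
L=2*4+1=9  i=1*2+1=3

9,3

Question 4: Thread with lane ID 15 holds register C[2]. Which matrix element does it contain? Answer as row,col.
11,6

L=15⇒gr=15>>2=3, th=15&3=3
[2]⇒row 3+8=11  col 3·2+0=6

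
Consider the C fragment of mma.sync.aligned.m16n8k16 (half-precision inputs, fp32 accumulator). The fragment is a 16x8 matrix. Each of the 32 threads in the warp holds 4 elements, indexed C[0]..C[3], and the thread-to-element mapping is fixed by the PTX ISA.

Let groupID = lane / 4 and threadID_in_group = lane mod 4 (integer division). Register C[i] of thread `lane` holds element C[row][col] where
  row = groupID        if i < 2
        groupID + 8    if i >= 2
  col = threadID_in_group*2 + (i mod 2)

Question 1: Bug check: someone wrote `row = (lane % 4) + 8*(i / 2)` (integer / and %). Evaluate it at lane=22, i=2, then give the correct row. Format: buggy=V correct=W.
`(lane % 4) + 8*(i / 2)`[22,2]=>10
L=22=>grp=22>>2=5, tig=22&3=2
[2]=>row 5+8=13  col 2·2+0=4
row: 10 vs 13

buggy=10 correct=13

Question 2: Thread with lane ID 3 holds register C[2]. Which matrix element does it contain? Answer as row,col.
lane 3: gid=0 (3/4), tid=3 (3%4)
i=2: r=0+8=8, c=3*2+0=6

8,6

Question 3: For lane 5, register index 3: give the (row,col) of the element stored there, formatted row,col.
L=5→G=5>>2=1, T=5&3=1
[3]→row 1+8=9  col 1·2+1=3

9,3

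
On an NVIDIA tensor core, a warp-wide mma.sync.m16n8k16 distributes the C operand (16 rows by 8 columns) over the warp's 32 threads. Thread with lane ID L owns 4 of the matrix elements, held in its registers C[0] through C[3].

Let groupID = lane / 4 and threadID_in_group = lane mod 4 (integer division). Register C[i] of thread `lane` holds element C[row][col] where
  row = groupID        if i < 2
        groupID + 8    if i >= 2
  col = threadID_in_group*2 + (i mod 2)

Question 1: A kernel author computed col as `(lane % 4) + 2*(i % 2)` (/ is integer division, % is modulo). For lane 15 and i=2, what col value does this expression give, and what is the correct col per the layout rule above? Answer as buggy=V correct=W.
buggy=3 correct=6

`(lane % 4) + 2*(i % 2)`[15,2]->3
L=15->g=15>>2=3, t=15&3=3
[2]->row 3+8=11  col 3·2+0=6
col: 3 vs 6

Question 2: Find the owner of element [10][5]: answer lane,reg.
r=10→G=2,rhi=1  c=5→T=2,p=1
L=2*4+2=10  i=1*2+1=3

10,3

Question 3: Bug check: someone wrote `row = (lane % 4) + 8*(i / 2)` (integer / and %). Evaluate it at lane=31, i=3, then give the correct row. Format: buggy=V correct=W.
buggy=11 correct=15

`(lane % 4) + 8*(i / 2)`[31,3]=>11
lane 31: grp=7 (31/4), tig=3 (31%4)
i=3: r=7+8=15, c=3*2+1=7
row: 11 vs 15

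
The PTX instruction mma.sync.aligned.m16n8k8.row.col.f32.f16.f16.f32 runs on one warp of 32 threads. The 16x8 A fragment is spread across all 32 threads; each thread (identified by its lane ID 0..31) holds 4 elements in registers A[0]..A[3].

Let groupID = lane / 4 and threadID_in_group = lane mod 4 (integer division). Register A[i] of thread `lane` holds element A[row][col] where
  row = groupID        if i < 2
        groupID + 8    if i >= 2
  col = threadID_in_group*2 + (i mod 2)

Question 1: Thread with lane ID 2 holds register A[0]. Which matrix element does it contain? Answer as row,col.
lane 2: G=0 (2/4), T=2 (2%4)
i=0: r=0+0=0, c=2*2+0=4

0,4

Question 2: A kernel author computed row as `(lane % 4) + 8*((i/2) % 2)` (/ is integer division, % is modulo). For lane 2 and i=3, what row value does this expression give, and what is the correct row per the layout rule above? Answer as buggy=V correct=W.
buggy=10 correct=8

`(lane % 4) + 8*((i/2) % 2)`[2,3]->10
lane 2->2/4=0, 2 mod 4=2
i=3  r:0+8->8  c:2·2+1->5
row: 10 vs 8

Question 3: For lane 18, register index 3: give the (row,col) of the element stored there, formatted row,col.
L=18→G=18>>2=4, T=18&3=2
[3]→row 4+8=12  col 2·2+1=5

12,5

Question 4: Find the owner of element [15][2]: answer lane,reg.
29,2

r: 15->gid=7,r8=1  c: 2->tid=1,i&1=0
L=7*4+1=29  i=1*2+0=2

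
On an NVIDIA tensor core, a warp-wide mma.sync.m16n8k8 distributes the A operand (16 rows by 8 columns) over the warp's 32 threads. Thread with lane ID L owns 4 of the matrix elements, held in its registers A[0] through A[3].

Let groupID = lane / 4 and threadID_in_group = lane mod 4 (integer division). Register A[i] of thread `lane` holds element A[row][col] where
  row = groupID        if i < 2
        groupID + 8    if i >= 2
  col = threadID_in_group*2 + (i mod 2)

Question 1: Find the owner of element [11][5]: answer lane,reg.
r=11→G=3,rhi=1  c=5→T=2,p=1
L=3*4+2=14  i=1*2+1=3

14,3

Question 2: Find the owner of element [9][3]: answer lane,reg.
r=9⇒gr=1,Rb=1  c=3⇒th=1,odd=1
L=1*4+1=5  i=1*2+1=3

5,3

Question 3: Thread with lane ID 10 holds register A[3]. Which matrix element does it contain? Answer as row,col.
10,5

lane 10→10/4=2, 10 mod 4=2
i=3  r:2+8→10  c:2·2+1→5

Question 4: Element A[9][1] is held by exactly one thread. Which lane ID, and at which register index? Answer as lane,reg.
r:9=>grp=1,rB=1  c:1=>tig=0,lo=1
L=1*4+0=4  i=1*2+1=3

4,3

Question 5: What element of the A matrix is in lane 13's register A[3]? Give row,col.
11,3

lane 13: gr=3 (13/4), th=1 (13%4)
i=3: r=3+8=11, c=1*2+1=3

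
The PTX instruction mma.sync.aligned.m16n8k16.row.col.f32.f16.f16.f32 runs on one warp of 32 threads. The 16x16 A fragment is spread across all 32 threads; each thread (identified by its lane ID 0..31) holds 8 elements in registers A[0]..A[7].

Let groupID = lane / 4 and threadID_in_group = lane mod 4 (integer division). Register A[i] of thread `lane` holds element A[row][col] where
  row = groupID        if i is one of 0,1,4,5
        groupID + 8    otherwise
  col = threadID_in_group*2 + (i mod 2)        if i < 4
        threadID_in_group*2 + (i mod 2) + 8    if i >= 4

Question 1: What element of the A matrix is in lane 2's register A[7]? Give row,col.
8,13

lane 2: gid=0 (2/4), tid=2 (2%4)
i=7: r=0+8=8, c=2*2+1+8=13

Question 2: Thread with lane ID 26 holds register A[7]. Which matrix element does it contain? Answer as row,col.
14,13

L=26⇒gr=26>>2=6, th=26&3=2
[7]⇒row 6+8=14  col 2·2+1+8=13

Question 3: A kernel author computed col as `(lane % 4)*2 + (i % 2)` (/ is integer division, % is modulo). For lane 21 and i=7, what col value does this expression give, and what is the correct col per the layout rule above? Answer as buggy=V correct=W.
buggy=3 correct=11

`(lane % 4)*2 + (i % 2)`[21,7]→3
lane 21→21/4=5, 21 mod 4=1
i=7  r:5+8→13  c:2·1+1+8→11
col: 3 vs 11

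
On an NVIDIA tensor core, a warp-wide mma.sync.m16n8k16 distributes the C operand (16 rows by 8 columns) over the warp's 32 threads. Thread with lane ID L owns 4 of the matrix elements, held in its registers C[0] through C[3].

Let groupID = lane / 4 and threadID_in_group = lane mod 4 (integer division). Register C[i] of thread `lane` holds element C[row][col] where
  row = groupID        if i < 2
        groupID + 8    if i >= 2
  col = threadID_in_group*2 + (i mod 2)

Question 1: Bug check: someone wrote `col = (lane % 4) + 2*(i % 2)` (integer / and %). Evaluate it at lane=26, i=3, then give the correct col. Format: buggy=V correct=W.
`(lane % 4) + 2*(i % 2)`[26,3]=>4
L=26=>grp=26>>2=6, tig=26&3=2
[3]=>row 6+8=14  col 2·2+1=5
col: 4 vs 5

buggy=4 correct=5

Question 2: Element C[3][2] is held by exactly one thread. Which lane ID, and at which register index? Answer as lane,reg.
13,0

r:3=>grp=3,rB=0  c:2=>tig=1,lo=0
L=3*4+1=13  i=0*2+0=0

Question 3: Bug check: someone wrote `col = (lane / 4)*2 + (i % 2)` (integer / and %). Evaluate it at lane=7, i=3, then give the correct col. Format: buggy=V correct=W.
buggy=3 correct=7

`(lane / 4)*2 + (i % 2)`[7,3]→3
7: G=1,T=3
[3] (1+8,3*2+1) = (9,7)
col: 3 vs 7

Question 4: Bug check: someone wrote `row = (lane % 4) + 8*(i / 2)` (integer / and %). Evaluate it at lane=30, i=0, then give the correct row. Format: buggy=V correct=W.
`(lane % 4) + 8*(i / 2)`[30,0]→2
30: G=7,T=2
[0] (7+0,2*2+0) = (7,4)
row: 2 vs 7

buggy=2 correct=7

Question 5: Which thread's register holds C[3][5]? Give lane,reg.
14,1

r=3→G=3,rhi=0  c=5→T=2,p=1
L=3*4+2=14  i=0*2+1=1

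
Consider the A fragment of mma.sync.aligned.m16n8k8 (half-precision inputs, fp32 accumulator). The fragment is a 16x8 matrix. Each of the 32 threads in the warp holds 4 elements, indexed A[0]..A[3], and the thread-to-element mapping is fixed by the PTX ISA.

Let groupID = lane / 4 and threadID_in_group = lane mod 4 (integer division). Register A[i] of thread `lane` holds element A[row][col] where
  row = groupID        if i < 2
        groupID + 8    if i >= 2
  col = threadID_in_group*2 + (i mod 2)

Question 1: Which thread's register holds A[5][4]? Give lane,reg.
22,0

r=5⇒gr=5,Rb=0  c=4⇒th=2,odd=0
L=5*4+2=22  i=0*2+0=0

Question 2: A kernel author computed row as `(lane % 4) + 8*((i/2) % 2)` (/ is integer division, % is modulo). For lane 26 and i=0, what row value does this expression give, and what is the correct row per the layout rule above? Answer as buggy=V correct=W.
buggy=2 correct=6

`(lane % 4) + 8*((i/2) % 2)`[26,0]->2
26: g=6,t=2
[0] (6+0,2*2+0) = (6,4)
row: 2 vs 6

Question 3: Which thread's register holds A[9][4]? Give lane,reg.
r=9→G=1,rhi=1  c=4→T=2,p=0
L=1*4+2=6  i=1*2+0=2

6,2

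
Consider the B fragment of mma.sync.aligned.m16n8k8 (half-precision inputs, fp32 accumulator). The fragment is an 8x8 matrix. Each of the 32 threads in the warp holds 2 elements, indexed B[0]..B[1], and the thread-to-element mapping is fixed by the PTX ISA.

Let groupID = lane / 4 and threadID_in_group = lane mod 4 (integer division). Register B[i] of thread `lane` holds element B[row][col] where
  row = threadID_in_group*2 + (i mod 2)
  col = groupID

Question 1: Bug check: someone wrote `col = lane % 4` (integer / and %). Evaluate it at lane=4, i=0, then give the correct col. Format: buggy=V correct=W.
`lane % 4`[4,0]=>0
lane 4=>4/4=1, 4 mod 4=0
i=0  r:2·0+0=>0  c:1
col: 0 vs 1

buggy=0 correct=1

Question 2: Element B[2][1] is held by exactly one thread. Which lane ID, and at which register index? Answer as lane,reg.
5,0

c=1⇒gr=1  r=2⇒th=1,odd=0
L=1*4+1=5  i=0=0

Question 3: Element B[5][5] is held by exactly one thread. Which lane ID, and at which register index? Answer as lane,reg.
22,1

c=5->g=5  r=5->t=2,b0=1
L=5*4+2=22  i=1=1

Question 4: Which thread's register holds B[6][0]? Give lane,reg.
3,0

c=0→G=0  r=6→T=3,p=0
L=0*4+3=3  i=0=0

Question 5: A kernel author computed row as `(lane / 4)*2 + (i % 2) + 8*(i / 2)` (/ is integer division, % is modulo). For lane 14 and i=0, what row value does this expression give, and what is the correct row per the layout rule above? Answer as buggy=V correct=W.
buggy=6 correct=4

`(lane / 4)*2 + (i % 2) + 8*(i / 2)`[14,0]->6
14: g=3,t=2
[0] (2*2+0,3) = (4,3)
row: 6 vs 4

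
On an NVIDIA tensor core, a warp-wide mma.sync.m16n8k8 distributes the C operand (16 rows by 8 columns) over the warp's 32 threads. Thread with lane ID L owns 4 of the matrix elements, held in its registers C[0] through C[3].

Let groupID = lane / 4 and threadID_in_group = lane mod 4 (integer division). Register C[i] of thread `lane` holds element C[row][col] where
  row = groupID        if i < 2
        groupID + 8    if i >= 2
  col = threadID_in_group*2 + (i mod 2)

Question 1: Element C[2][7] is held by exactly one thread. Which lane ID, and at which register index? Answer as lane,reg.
11,1

r=2⇒gr=2,Rb=0  c=7⇒th=3,odd=1
L=2*4+3=11  i=0*2+1=1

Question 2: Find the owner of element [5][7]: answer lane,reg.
r:5=>grp=5,rB=0  c:7=>tig=3,lo=1
L=5*4+3=23  i=0*2+1=1

23,1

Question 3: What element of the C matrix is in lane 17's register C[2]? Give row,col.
12,2

lane 17->17/4=4, 17 mod 4=1
i=2  r:4+8->12  c:2·1+0->2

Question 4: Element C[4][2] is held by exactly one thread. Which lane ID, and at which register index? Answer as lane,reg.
17,0

r:4=>grp=4,rB=0  c:2=>tig=1,lo=0
L=4*4+1=17  i=0*2+0=0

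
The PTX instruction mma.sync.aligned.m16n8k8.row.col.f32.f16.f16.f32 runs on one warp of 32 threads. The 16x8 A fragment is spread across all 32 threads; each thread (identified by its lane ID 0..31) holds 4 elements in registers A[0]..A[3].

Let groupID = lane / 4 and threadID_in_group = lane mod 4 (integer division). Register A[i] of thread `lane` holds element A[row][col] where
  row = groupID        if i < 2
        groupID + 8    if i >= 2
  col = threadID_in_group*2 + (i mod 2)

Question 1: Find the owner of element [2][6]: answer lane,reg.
r=2->g=2,rb=0  c=6->t=3,b0=0
L=2*4+3=11  i=0*2+0=0

11,0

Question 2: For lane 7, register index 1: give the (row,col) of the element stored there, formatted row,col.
1,7

L=7=>grp=7>>2=1, tig=7&3=3
[1]=>row 1+0=1  col 3·2+1=7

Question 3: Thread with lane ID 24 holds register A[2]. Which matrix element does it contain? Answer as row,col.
lane 24->24/4=6, 24 mod 4=0
i=2  r:6+8->14  c:2·0+0->0

14,0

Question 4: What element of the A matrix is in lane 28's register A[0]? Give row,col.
7,0

L=28→G=28>>2=7, T=28&3=0
[0]→row 7+0=7  col 0·2+0=0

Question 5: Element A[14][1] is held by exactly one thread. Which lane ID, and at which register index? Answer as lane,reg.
24,3

r=14→G=6,rhi=1  c=1→T=0,p=1
L=6*4+0=24  i=1*2+1=3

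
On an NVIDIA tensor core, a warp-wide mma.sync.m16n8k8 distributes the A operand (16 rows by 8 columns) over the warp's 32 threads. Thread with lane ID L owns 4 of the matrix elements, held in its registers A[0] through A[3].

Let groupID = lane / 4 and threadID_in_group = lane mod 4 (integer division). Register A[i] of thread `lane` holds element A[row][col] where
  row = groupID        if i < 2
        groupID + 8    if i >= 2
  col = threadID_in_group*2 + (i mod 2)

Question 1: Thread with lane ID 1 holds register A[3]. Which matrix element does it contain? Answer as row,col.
8,3

lane 1→1/4=0, 1 mod 4=1
i=3  r:0+8→8  c:2·1+1→3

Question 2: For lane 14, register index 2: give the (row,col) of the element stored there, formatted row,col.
11,4

L=14→G=14>>2=3, T=14&3=2
[2]→row 3+8=11  col 2·2+0=4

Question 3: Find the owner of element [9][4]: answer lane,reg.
6,2

r=9->g=1,rb=1  c=4->t=2,b0=0
L=1*4+2=6  i=1*2+0=2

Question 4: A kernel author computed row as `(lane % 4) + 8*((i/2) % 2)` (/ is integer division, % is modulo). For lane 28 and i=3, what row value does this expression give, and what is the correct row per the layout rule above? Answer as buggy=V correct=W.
`(lane % 4) + 8*((i/2) % 2)`[28,3]->8
lane 28: gid=7 (28/4), tid=0 (28%4)
i=3: r=7+8=15, c=0*2+1=1
row: 8 vs 15

buggy=8 correct=15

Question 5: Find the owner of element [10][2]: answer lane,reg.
r=10→G=2,rhi=1  c=2→T=1,p=0
L=2*4+1=9  i=1*2+0=2

9,2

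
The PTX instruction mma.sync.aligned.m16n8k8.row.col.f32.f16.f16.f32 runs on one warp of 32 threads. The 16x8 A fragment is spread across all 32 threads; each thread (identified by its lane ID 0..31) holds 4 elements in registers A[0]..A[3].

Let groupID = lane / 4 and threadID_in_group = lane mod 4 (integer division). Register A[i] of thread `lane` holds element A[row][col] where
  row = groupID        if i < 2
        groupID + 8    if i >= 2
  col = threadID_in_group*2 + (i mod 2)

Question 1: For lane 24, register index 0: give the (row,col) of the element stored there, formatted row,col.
24: g=6,t=0
[0] (6+0,0*2+0) = (6,0)

6,0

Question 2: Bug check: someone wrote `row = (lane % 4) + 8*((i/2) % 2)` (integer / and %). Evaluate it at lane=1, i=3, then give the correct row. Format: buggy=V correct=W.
`(lane % 4) + 8*((i/2) % 2)`[1,3]->9
lane 1->1/4=0, 1 mod 4=1
i=3  r:0+8->8  c:2·1+1->3
row: 9 vs 8

buggy=9 correct=8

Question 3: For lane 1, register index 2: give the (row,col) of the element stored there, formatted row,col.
1: G=0,T=1
[2] (0+8,1*2+0) = (8,2)

8,2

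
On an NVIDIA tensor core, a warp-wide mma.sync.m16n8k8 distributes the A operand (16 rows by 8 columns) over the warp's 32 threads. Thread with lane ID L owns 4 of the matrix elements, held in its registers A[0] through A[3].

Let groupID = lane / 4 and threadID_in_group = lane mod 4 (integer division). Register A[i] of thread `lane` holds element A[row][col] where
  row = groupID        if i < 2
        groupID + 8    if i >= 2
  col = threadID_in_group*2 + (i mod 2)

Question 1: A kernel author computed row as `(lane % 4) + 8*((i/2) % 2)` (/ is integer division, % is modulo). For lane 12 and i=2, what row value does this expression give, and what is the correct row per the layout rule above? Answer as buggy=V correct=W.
buggy=8 correct=11

`(lane % 4) + 8*((i/2) % 2)`[12,2]→8
12: G=3,T=0
[2] (3+8,0*2+0) = (11,0)
row: 8 vs 11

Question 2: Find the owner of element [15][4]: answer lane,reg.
r=15->g=7,rb=1  c=4->t=2,b0=0
L=7*4+2=30  i=1*2+0=2

30,2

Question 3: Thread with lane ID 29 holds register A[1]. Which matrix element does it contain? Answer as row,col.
29: G=7,T=1
[1] (7+0,1*2+1) = (7,3)

7,3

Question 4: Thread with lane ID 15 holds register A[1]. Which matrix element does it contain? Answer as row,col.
3,7

lane 15: grp=3 (15/4), tig=3 (15%4)
i=1: r=3+0=3, c=3*2+1=7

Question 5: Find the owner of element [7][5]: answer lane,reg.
r=7⇒gr=7,Rb=0  c=5⇒th=2,odd=1
L=7*4+2=30  i=0*2+1=1

30,1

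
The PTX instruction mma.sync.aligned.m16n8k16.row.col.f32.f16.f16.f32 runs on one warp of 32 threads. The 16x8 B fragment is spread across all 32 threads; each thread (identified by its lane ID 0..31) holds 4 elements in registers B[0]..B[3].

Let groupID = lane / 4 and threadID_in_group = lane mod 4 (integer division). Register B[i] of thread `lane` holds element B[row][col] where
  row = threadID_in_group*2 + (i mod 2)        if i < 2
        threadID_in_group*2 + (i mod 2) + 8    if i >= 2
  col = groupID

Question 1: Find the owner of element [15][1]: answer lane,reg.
7,3

c=1->g=1  r=15->rb=1,t=3,b0=1
L=1*4+3=7  i=1*2+1=3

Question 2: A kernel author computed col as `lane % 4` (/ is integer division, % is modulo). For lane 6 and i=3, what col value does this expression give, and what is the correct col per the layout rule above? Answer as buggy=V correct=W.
`lane % 4`[6,3]⇒2
L=6⇒gr=6>>2=1, th=6&3=2
[3]⇒row 2·2+1+8=13  col gr=1
col: 2 vs 1

buggy=2 correct=1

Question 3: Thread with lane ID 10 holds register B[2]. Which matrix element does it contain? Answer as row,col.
12,2

L=10->g=10>>2=2, t=10&3=2
[2]->row 2·2+0+8=12  col g=2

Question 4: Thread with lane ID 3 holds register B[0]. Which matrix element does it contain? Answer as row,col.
6,0

lane 3→3/4=0, 3 mod 4=3
i=0  r:2·3+0+0→6  c:0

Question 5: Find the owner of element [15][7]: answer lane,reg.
c=7->g=7  r=15->rb=1,t=3,b0=1
L=7*4+3=31  i=1*2+1=3

31,3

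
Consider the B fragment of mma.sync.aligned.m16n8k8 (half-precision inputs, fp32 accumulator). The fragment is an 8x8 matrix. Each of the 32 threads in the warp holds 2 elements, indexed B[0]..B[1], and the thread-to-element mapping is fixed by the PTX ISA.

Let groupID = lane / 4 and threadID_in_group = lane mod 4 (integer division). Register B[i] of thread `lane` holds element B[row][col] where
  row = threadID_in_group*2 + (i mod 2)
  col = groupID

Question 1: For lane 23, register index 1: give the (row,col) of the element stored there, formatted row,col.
L=23->gid=23>>2=5, tid=23&3=3
[1]->row 3·2+1=7  col gid=5

7,5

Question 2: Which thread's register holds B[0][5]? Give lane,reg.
20,0

c=5->g=5  r=0->t=0,b0=0
L=5*4+0=20  i=0=0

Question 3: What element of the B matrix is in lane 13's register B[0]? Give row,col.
L=13=>grp=13>>2=3, tig=13&3=1
[0]=>row 1·2+0=2  col grp=3

2,3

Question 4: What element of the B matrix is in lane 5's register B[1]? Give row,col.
5: grp=1,tig=1
[1] (1*2+1,1) = (3,1)

3,1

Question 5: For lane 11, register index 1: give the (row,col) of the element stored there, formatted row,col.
7,2

lane 11⇒11/4=2, 11 mod 4=3
i=1  r:2·3+1⇒7  c:2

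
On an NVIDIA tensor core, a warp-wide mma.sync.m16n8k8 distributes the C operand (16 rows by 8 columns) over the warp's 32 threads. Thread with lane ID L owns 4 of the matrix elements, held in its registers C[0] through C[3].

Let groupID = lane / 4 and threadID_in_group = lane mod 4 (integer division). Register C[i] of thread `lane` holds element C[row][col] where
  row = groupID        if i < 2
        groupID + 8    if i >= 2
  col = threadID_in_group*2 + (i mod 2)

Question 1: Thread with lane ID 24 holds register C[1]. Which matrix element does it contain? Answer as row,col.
6,1

24: grp=6,tig=0
[1] (6+0,0*2+1) = (6,1)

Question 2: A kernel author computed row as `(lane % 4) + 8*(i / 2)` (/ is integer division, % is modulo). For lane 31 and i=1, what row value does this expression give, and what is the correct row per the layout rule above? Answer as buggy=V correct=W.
`(lane % 4) + 8*(i / 2)`[31,1]->3
31: gid=7,tid=3
[1] (7+0,3*2+1) = (7,7)
row: 3 vs 7

buggy=3 correct=7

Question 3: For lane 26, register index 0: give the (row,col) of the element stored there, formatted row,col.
6,4

lane 26->26/4=6, 26 mod 4=2
i=0  r:6+0->6  c:2·2+0->4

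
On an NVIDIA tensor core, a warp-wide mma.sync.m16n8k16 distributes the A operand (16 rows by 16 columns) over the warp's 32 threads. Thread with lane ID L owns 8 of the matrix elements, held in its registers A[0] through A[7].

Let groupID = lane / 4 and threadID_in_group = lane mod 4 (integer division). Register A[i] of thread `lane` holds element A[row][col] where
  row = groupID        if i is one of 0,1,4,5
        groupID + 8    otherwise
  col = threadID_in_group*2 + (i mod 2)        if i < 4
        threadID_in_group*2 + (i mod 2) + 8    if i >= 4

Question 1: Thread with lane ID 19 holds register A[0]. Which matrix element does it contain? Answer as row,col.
4,6

L=19⇒gr=19>>2=4, th=19&3=3
[0]⇒row 4+0=4  col 3·2+0+0=6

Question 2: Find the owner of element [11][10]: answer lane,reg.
r=11→G=3,rhi=1  c=10→chi=1,T=1,p=0
L=3*4+1=13  i=1*4+1*2+0=6

13,6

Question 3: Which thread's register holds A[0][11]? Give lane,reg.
1,5

r: 0->gid=0,r8=0  c: 11->c8=1,tid=1,i&1=1
L=0*4+1=1  i=1*4+0*2+1=5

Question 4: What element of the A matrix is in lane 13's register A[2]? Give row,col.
11,2

13: G=3,T=1
[2] (3+8,1*2+0+0) = (11,2)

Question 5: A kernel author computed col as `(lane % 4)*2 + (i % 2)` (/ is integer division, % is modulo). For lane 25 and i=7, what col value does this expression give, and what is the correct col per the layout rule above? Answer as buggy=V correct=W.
`(lane % 4)*2 + (i % 2)`[25,7]->3
L=25->gid=25>>2=6, tid=25&3=1
[7]->row 6+8=14  col 1·2+1+8=11
col: 3 vs 11

buggy=3 correct=11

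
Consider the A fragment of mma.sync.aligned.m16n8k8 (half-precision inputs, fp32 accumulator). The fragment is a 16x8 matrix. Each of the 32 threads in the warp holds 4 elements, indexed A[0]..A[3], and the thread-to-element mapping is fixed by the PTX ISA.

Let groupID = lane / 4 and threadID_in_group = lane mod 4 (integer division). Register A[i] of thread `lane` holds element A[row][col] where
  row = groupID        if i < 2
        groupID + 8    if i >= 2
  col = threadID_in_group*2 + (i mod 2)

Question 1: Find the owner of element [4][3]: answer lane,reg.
r:4=>grp=4,rB=0  c:3=>tig=1,lo=1
L=4*4+1=17  i=0*2+1=1

17,1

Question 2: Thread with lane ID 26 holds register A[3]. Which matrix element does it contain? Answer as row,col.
14,5

L=26->g=26>>2=6, t=26&3=2
[3]->row 6+8=14  col 2·2+1=5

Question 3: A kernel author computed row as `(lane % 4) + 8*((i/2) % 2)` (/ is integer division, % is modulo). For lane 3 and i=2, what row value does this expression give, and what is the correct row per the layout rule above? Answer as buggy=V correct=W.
`(lane % 4) + 8*((i/2) % 2)`[3,2]→11
lane 3: G=0 (3/4), T=3 (3%4)
i=2: r=0+8=8, c=3*2+0=6
row: 11 vs 8

buggy=11 correct=8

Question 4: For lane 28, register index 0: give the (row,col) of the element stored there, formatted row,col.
7,0

28: gid=7,tid=0
[0] (7+0,0*2+0) = (7,0)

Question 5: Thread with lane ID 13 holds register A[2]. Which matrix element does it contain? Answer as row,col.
lane 13: gr=3 (13/4), th=1 (13%4)
i=2: r=3+8=11, c=1*2+0=2

11,2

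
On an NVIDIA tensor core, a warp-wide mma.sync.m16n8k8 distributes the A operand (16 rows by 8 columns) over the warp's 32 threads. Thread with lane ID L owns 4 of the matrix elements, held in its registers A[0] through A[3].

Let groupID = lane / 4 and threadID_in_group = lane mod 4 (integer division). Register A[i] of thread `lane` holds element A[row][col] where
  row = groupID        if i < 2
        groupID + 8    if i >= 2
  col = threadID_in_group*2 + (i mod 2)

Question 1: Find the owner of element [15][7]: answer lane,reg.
r=15⇒gr=7,Rb=1  c=7⇒th=3,odd=1
L=7*4+3=31  i=1*2+1=3

31,3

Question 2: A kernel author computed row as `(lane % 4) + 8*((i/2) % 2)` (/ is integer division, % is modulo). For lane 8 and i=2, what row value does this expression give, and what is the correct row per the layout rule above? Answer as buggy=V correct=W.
`(lane % 4) + 8*((i/2) % 2)`[8,2]⇒8
lane 8⇒8/4=2, 8 mod 4=0
i=2  r:2+8⇒10  c:2·0+0⇒0
row: 8 vs 10

buggy=8 correct=10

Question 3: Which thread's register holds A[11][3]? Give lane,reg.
13,3

r: 11->gid=3,r8=1  c: 3->tid=1,i&1=1
L=3*4+1=13  i=1*2+1=3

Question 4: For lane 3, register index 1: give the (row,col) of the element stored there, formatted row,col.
L=3=>grp=3>>2=0, tig=3&3=3
[1]=>row 0+0=0  col 3·2+1=7

0,7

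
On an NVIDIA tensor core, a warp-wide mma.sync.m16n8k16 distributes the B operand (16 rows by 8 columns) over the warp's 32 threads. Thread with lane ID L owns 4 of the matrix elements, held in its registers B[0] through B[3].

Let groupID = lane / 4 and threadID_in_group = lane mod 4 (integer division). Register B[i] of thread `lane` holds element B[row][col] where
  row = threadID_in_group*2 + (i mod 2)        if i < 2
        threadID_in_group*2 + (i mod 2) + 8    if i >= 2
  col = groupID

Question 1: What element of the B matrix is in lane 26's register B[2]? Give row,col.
12,6

L=26->g=26>>2=6, t=26&3=2
[2]->row 2·2+0+8=12  col g=6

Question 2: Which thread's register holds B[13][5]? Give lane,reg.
22,3

c: 5->gid=5  r: 13->r8=1,tid=2,i&1=1
L=5*4+2=22  i=1*2+1=3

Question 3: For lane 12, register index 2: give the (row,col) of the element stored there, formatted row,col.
12: G=3,T=0
[2] (0*2+0+8,3) = (8,3)

8,3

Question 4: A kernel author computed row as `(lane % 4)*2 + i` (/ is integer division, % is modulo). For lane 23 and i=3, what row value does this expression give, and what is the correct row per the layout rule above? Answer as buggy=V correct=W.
buggy=9 correct=15

`(lane % 4)*2 + i`[23,3]⇒9
lane 23: gr=5 (23/4), th=3 (23%4)
i=3: r=3*2+1+8=15, c=gr=5
row: 9 vs 15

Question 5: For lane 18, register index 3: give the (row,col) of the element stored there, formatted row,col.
lane 18->18/4=4, 18 mod 4=2
i=3  r:2·2+1+8->13  c:4

13,4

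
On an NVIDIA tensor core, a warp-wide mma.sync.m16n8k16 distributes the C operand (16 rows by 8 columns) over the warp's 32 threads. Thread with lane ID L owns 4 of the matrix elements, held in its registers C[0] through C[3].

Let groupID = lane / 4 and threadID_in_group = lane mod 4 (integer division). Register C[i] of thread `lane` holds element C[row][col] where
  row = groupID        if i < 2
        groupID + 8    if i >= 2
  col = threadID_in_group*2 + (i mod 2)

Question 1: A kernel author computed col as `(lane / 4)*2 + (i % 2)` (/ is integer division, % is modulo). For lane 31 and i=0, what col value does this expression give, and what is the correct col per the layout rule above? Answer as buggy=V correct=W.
`(lane / 4)*2 + (i % 2)`[31,0]->14
31: gid=7,tid=3
[0] (7+0,3*2+0) = (7,6)
col: 14 vs 6

buggy=14 correct=6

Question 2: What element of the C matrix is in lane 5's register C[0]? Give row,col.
lane 5: G=1 (5/4), T=1 (5%4)
i=0: r=1+0=1, c=1*2+0=2

1,2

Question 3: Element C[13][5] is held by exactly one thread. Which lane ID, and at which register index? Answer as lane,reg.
r=13⇒gr=5,Rb=1  c=5⇒th=2,odd=1
L=5*4+2=22  i=1*2+1=3

22,3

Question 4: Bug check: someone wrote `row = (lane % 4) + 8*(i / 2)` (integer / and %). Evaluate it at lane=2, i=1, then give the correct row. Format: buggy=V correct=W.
`(lane % 4) + 8*(i / 2)`[2,1]->2
lane 2->2/4=0, 2 mod 4=2
i=1  r:0+0->0  c:2·2+1->5
row: 2 vs 0

buggy=2 correct=0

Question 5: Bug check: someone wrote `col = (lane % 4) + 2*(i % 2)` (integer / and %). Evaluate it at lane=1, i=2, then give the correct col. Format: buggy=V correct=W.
`(lane % 4) + 2*(i % 2)`[1,2]⇒1
lane 1⇒1/4=0, 1 mod 4=1
i=2  r:0+8⇒8  c:2·1+0⇒2
col: 1 vs 2

buggy=1 correct=2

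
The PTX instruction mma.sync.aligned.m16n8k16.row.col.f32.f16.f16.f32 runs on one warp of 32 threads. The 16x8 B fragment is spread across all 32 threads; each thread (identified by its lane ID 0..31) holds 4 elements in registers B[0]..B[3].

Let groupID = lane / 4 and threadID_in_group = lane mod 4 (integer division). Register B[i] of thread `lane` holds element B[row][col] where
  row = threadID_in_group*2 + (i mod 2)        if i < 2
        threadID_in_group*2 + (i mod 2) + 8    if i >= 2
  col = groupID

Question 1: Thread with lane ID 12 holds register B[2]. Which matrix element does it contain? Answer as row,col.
8,3

L=12=>grp=12>>2=3, tig=12&3=0
[2]=>row 0·2+0+8=8  col grp=3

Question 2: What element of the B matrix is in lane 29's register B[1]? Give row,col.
3,7

29: g=7,t=1
[1] (1*2+1+0,7) = (3,7)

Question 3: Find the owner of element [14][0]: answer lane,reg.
3,2

c=0→G=0  r=14→rhi=1,T=3,p=0
L=0*4+3=3  i=1*2+0=2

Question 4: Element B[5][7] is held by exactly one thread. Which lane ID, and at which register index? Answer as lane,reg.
30,1

c: 7->gid=7  r: 5->r8=0,tid=2,i&1=1
L=7*4+2=30  i=0*2+1=1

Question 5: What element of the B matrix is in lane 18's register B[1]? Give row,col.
18: G=4,T=2
[1] (2*2+1+0,4) = (5,4)

5,4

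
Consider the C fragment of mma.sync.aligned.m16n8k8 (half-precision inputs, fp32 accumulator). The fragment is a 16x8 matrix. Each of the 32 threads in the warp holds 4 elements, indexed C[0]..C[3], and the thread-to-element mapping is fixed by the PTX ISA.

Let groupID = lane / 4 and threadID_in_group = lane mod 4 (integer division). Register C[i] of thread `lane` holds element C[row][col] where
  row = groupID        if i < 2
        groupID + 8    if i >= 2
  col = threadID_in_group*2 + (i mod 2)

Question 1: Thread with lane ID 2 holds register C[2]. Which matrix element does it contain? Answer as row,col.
8,4

lane 2: G=0 (2/4), T=2 (2%4)
i=2: r=0+8=8, c=2*2+0=4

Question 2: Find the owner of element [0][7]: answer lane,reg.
r:0=>grp=0,rB=0  c:7=>tig=3,lo=1
L=0*4+3=3  i=0*2+1=1

3,1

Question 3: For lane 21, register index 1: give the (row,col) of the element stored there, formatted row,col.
lane 21→21/4=5, 21 mod 4=1
i=1  r:5+0→5  c:2·1+1→3

5,3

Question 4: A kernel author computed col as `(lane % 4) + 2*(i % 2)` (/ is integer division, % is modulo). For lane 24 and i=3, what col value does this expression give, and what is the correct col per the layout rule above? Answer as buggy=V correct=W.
`(lane % 4) + 2*(i % 2)`[24,3]⇒2
L=24⇒gr=24>>2=6, th=24&3=0
[3]⇒row 6+8=14  col 0·2+1=1
col: 2 vs 1

buggy=2 correct=1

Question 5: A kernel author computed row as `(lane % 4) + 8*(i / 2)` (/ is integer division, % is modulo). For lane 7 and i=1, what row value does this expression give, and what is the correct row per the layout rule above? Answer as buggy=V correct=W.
`(lane % 4) + 8*(i / 2)`[7,1]->3
7: gid=1,tid=3
[1] (1+0,3*2+1) = (1,7)
row: 3 vs 1

buggy=3 correct=1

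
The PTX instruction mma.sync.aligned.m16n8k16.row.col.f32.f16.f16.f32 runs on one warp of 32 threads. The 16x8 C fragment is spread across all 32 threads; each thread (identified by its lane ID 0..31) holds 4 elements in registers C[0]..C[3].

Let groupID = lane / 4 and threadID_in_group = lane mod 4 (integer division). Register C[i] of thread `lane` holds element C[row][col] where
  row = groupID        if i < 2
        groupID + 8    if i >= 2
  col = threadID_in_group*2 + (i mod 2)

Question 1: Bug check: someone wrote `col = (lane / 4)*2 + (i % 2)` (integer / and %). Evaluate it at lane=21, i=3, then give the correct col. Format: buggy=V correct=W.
`(lane / 4)*2 + (i % 2)`[21,3]->11
lane 21: gid=5 (21/4), tid=1 (21%4)
i=3: r=5+8=13, c=1*2+1=3
col: 11 vs 3

buggy=11 correct=3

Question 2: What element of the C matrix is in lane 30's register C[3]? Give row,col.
15,5

lane 30: gr=7 (30/4), th=2 (30%4)
i=3: r=7+8=15, c=2*2+1=5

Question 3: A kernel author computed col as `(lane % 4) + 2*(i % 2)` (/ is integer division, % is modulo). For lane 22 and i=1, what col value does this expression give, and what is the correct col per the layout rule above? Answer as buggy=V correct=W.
`(lane % 4) + 2*(i % 2)`[22,1]=>4
lane 22: grp=5 (22/4), tig=2 (22%4)
i=1: r=5+0=5, c=2*2+1=5
col: 4 vs 5

buggy=4 correct=5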